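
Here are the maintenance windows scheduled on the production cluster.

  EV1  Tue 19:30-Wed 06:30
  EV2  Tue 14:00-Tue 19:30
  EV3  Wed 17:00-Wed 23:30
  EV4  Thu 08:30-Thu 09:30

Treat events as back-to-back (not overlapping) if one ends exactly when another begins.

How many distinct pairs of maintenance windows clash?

0

Sorted by start: EV2, EV1, EV3, EV4.
EV1 starts exactly when EV2 ends (back-to-back, no overlap), so EV2 has no further overlaps.
EV3 starts after EV1 ends, so EV1 has no further overlaps.
EV4 starts after EV3 ends.
No pair overlaps.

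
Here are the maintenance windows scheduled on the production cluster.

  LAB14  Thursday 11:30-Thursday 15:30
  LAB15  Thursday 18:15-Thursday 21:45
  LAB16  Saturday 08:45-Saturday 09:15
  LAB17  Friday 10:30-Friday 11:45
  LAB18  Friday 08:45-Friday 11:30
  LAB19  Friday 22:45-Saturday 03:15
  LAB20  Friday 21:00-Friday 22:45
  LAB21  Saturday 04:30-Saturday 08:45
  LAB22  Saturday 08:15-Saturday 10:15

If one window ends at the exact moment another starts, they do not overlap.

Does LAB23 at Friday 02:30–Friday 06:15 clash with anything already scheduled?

No — it doesn't clash with anything

LAB14: ends Thursday 15:30 at or before LAB23 starts Friday 02:30 → clear.
LAB15: ends Thursday 21:45 at or before LAB23 starts Friday 02:30 → clear.
LAB18: starts Friday 08:45 at or after LAB23 ends Friday 06:15 → clear.
LAB17: starts Friday 10:30 at or after LAB23 ends Friday 06:15 → clear.
LAB20: starts Friday 21:00 at or after LAB23 ends Friday 06:15 → clear.
LAB19: starts Friday 22:45 at or after LAB23 ends Friday 06:15 → clear.
LAB21: starts Saturday 04:30 at or after LAB23 ends Friday 06:15 → clear.
LAB22: starts Saturday 08:15 at or after LAB23 ends Friday 06:15 → clear.
LAB16: starts Saturday 08:45 at or after LAB23 ends Friday 06:15 → clear.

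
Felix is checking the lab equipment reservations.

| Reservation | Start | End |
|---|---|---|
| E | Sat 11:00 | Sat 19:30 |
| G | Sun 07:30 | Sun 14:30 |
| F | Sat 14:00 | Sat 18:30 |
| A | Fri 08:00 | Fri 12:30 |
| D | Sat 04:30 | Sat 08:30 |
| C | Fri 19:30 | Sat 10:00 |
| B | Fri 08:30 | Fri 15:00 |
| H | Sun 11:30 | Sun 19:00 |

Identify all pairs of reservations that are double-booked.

A & B, C & D, E & F, G & H

Sorted by start: A, B, C, D, E, F, G, H.
B starts before A ends → A and B overlap.
C starts after A ends; A is clear from here.
C starts after B ends; B is clear from here.
D starts before C ends → C and D overlap.
E starts after C ends; C is clear from here.
E starts after D ends; D is clear from here.
F starts before E ends → E and F overlap.
G starts after E ends; E is clear from here.
G starts after F ends; F is clear from here.
H starts before G ends → G and H overlap.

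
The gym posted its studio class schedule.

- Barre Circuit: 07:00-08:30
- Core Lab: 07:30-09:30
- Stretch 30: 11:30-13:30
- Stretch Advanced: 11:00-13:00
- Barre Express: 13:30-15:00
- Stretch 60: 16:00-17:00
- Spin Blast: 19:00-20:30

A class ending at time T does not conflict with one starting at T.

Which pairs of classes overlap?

Sorted by start: Barre Circuit, Core Lab, Stretch Advanced, Stretch 30, Barre Express, Stretch 60, Spin Blast.
Core Lab starts before Barre Circuit ends → Barre Circuit and Core Lab overlap.
Stretch Advanced starts after Barre Circuit ends — done with Barre Circuit.
Stretch Advanced starts after Core Lab ends — done with Core Lab.
Stretch 30 starts before Stretch Advanced ends → Stretch Advanced and Stretch 30 overlap.
Barre Express starts after Stretch Advanced ends — done with Stretch Advanced.
Barre Express starts exactly when Stretch 30 ends (back-to-back, no overlap) — done with Stretch 30.
Stretch 60 starts after Barre Express ends — done with Barre Express.
Spin Blast starts after Stretch 60 ends.

Barre Circuit & Core Lab, Stretch 30 & Stretch Advanced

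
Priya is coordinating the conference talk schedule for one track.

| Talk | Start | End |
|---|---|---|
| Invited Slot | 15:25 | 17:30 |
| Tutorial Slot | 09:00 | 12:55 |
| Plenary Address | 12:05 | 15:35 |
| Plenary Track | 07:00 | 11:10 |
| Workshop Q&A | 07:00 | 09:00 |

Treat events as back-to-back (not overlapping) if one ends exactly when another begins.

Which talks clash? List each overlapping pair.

Invited Slot & Plenary Address, Plenary Address & Tutorial Slot, Plenary Track & Tutorial Slot, Plenary Track & Workshop Q&A

Check each pair: they overlap iff neither finishes before the other starts.
Sorted by start: Plenary Track, Workshop Q&A, Tutorial Slot, Plenary Address, Invited Slot.
Workshop Q&A starts before Plenary Track ends → Plenary Track and Workshop Q&A overlap.
Tutorial Slot starts before Plenary Track ends → Plenary Track and Tutorial Slot overlap.
Plenary Address starts after Plenary Track ends; Plenary Track is clear from here.
Tutorial Slot starts exactly when Workshop Q&A ends (back-to-back, no overlap); Workshop Q&A is clear from here.
Plenary Address starts before Tutorial Slot ends → Tutorial Slot and Plenary Address overlap.
Invited Slot starts after Tutorial Slot ends.
Invited Slot starts before Plenary Address ends → Plenary Address and Invited Slot overlap.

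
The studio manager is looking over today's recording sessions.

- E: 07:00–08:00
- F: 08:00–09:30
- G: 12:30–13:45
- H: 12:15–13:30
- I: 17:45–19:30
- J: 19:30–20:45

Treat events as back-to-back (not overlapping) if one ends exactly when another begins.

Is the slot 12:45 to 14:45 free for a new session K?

E: ends 08:00 at or before K starts 12:45 → clear.
F: ends 09:30 at or before K starts 12:45 → clear.
H: starts 12:15 before K ends 14:45, and ends 13:30 after K starts 12:45 → overlap.
G: starts 12:30 before K ends 14:45, and ends 13:45 after K starts 12:45 → overlap.
I: starts 17:45 at or after K ends 14:45 → clear.
J: starts 19:30 at or after K ends 14:45 → clear.
K overlaps G, H.

No — it overlaps G, H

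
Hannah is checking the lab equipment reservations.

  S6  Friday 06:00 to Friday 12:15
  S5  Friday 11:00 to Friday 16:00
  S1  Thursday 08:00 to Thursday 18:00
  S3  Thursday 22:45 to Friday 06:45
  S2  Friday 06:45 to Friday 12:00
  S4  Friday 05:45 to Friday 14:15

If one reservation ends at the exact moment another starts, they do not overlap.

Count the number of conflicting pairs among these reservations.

Check each pair: they overlap iff neither finishes before the other starts.
Sorted by start: S1, S3, S4, S6, S2, S5.
S3 starts after S1 ends; S1 is clear from here.
S4 starts before S3 ends → S3 and S4 overlap.
S6 starts before S3 ends → S3 and S6 overlap.
S2 starts exactly when S3 ends (back-to-back, no overlap); S3 is clear from here.
S6 starts before S4 ends → S4 and S6 overlap.
S2 starts before S4 ends → S4 and S2 overlap.
S5 starts before S4 ends → S4 and S5 overlap.
S2 starts before S6 ends → S6 and S2 overlap.
S5 starts before S6 ends → S6 and S5 overlap.
S5 starts before S2 ends → S2 and S5 overlap.
Overlapping pairs: S2 & S4, S2 & S5, S2 & S6, S3 & S4, S3 & S6, S4 & S5, S4 & S6, S5 & S6 — 8 in total.

8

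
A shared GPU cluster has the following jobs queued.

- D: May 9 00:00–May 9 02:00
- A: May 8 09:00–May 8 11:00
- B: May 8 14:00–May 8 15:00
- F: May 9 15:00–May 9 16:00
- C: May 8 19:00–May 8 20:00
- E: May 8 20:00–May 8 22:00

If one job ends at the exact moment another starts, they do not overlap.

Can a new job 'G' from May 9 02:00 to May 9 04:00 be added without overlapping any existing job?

Yes — the slot is free

A: ends May 8 11:00 at or before G starts May 9 02:00 → clear.
B: ends May 8 15:00 at or before G starts May 9 02:00 → clear.
C: ends May 8 20:00 at or before G starts May 9 02:00 → clear.
E: ends May 8 22:00 at or before G starts May 9 02:00 → clear.
D: ends May 9 02:00 at or before G starts May 9 02:00 → clear.
F: starts May 9 15:00 at or after G ends May 9 04:00 → clear.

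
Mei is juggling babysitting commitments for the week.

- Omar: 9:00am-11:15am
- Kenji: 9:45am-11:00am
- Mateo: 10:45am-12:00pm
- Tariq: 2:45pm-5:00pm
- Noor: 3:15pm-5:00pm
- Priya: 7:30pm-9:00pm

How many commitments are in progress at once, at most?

Walk through starts and ends in time order (an end at T is processed before a start at T):
9:00am start Omar → 1
9:45am start Kenji → 2
10:45am start Mateo → 3
11:00am end Kenji → 2
11:15am end Omar → 1
12:00pm end Mateo → 0
2:45pm start Tariq → 1
3:15pm start Noor → 2
5:00pm end Noor → 1
5:00pm end Tariq → 0
7:30pm start Priya → 1
9:00pm end Priya → 0
Peak is 3, at 10:45am (Kenji, Mateo, Omar).

3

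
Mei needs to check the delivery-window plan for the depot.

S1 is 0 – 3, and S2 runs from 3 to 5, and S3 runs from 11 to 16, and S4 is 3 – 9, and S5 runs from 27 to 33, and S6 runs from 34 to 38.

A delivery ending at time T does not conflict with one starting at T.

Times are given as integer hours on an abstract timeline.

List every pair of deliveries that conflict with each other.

Two intervals overlap when each starts before the other ends.
Sorted by start: S1, S2, S4, S3, S5, S6.
S2 starts exactly when S1 ends (back-to-back, no overlap), so S1 has no further overlaps.
S4 starts before S2 ends → S2 and S4 overlap.
S3 starts after S2 ends, so S2 has no further overlaps.
S3 starts after S4 ends, so S4 has no further overlaps.
S5 starts after S3 ends, so S3 has no further overlaps.
S6 starts after S5 ends.

S2 & S4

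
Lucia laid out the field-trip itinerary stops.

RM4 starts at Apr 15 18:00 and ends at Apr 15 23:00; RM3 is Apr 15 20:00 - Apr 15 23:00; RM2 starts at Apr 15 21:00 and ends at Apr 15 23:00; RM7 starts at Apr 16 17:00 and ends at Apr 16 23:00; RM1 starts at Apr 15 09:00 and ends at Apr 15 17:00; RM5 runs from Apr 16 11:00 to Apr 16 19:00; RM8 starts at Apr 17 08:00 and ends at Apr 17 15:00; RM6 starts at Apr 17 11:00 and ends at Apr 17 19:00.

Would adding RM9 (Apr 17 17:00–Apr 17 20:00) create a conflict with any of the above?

RM1: ends Apr 15 17:00 at or before RM9 starts Apr 17 17:00 → clear.
RM4: ends Apr 15 23:00 at or before RM9 starts Apr 17 17:00 → clear.
RM3: ends Apr 15 23:00 at or before RM9 starts Apr 17 17:00 → clear.
RM2: ends Apr 15 23:00 at or before RM9 starts Apr 17 17:00 → clear.
RM5: ends Apr 16 19:00 at or before RM9 starts Apr 17 17:00 → clear.
RM7: ends Apr 16 23:00 at or before RM9 starts Apr 17 17:00 → clear.
RM8: ends Apr 17 15:00 at or before RM9 starts Apr 17 17:00 → clear.
RM6: starts Apr 17 11:00 before RM9 ends Apr 17 20:00, and ends Apr 17 19:00 after RM9 starts Apr 17 17:00 → overlap.
RM9 overlaps RM6.

Yes — it overlaps RM6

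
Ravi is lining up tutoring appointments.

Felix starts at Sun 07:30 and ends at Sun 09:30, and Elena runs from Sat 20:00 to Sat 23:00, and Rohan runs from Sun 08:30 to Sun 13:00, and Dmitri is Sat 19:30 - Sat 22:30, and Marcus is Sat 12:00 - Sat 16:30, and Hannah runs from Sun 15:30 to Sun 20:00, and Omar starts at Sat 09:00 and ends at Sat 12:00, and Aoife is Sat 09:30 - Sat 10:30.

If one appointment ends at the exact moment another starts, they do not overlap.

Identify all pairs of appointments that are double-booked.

Aoife & Omar, Dmitri & Elena, Felix & Rohan

Sorted by start: Omar, Aoife, Marcus, Dmitri, Elena, Felix, Rohan, Hannah.
Aoife starts before Omar ends → Omar and Aoife overlap.
Marcus starts exactly when Omar ends (back-to-back, no overlap), so nothing later overlaps Omar either.
Marcus starts after Aoife ends, so nothing later overlaps Aoife either.
Dmitri starts after Marcus ends, so nothing later overlaps Marcus either.
Elena starts before Dmitri ends → Dmitri and Elena overlap.
Felix starts after Dmitri ends, so nothing later overlaps Dmitri either.
Felix starts after Elena ends, so nothing later overlaps Elena either.
Rohan starts before Felix ends → Felix and Rohan overlap.
Hannah starts after Felix ends.
Hannah starts after Rohan ends.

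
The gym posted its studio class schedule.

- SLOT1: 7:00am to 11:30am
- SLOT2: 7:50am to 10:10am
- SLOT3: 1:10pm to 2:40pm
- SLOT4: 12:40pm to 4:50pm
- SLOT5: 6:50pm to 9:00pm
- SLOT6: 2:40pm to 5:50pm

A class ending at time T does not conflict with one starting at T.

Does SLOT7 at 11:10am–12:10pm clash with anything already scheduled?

SLOT1: starts 7:00am before SLOT7 ends 12:10pm, and ends 11:30am after SLOT7 starts 11:10am → overlap.
SLOT2: ends 10:10am at or before SLOT7 starts 11:10am → clear.
SLOT4: starts 12:40pm at or after SLOT7 ends 12:10pm → clear.
SLOT3: starts 1:10pm at or after SLOT7 ends 12:10pm → clear.
SLOT6: starts 2:40pm at or after SLOT7 ends 12:10pm → clear.
SLOT5: starts 6:50pm at or after SLOT7 ends 12:10pm → clear.
SLOT7 overlaps SLOT1.

Yes — it overlaps SLOT1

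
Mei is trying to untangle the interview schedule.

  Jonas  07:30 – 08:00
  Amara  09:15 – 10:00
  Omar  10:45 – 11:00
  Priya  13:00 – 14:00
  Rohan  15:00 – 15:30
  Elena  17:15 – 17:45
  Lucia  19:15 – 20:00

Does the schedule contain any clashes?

No

Two intervals overlap when each starts before the other ends.
Sorted by start: Jonas, Amara, Omar, Priya, Rohan, Elena, Lucia.
Amara starts after Jonas ends, so nothing later overlaps Jonas either.
Omar starts after Amara ends, so nothing later overlaps Amara either.
Priya starts after Omar ends, so nothing later overlaps Omar either.
Rohan starts after Priya ends, so nothing later overlaps Priya either.
Elena starts after Rohan ends, so nothing later overlaps Rohan either.
Lucia starts after Elena ends.
Every pair is clear; the schedule has no overlaps.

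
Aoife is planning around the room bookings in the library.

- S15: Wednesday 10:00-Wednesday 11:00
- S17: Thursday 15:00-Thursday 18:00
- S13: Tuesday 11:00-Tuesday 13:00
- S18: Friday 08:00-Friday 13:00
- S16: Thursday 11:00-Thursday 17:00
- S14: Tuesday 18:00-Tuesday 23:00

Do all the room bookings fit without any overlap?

Two intervals overlap when each starts before the other ends.
Sorted by start: S13, S14, S15, S16, S17, S18.
S14 starts after S13 ends; S13 is clear from here.
S15 starts after S14 ends; S14 is clear from here.
S16 starts after S15 ends; S15 is clear from here.
S17 starts before S16 ends → S16 and S17 overlap.
That's a conflict, so the schedule is not conflict-free.

No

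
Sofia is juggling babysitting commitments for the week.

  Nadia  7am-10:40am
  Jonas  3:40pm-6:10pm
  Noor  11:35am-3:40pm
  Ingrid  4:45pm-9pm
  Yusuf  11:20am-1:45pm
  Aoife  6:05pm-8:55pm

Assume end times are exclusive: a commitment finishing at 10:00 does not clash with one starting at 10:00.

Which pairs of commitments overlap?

Sorted by start: Nadia, Yusuf, Noor, Jonas, Ingrid, Aoife.
Yusuf starts after Nadia ends, so nothing later overlaps Nadia either.
Noor starts before Yusuf ends → Yusuf and Noor overlap.
Jonas starts after Yusuf ends, so nothing later overlaps Yusuf either.
Jonas starts exactly when Noor ends (back-to-back, no overlap), so nothing later overlaps Noor either.
Ingrid starts before Jonas ends → Jonas and Ingrid overlap.
Aoife starts before Jonas ends → Jonas and Aoife overlap.
Aoife starts before Ingrid ends → Ingrid and Aoife overlap.

Aoife & Ingrid, Aoife & Jonas, Ingrid & Jonas, Noor & Yusuf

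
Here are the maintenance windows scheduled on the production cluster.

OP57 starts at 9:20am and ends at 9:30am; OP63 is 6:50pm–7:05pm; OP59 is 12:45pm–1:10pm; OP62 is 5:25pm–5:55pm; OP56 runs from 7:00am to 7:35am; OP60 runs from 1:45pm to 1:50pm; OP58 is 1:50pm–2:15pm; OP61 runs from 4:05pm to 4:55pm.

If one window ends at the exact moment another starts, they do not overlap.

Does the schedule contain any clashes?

Check each pair: they overlap iff neither finishes before the other starts.
Sorted by start: OP56, OP57, OP59, OP60, OP58, OP61, OP62, OP63.
OP57 starts after OP56 ends — done with OP56.
OP59 starts after OP57 ends — done with OP57.
OP60 starts after OP59 ends — done with OP59.
OP58 starts exactly when OP60 ends (back-to-back, no overlap) — done with OP60.
OP61 starts after OP58 ends — done with OP58.
OP62 starts after OP61 ends — done with OP61.
OP63 starts after OP62 ends.
Every pair is clear; the schedule has no overlaps.

No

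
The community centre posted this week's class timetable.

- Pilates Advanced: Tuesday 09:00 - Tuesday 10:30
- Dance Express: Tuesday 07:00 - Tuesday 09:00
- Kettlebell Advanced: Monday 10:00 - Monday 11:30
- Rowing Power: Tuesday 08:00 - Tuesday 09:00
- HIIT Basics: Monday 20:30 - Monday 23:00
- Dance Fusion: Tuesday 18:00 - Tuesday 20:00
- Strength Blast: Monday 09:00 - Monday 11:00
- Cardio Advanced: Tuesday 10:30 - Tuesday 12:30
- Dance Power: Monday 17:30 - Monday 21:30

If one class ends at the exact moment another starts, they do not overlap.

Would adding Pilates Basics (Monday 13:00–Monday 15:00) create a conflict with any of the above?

No — it doesn't clash with anything

Strength Blast: ends Monday 11:00 at or before Pilates Basics starts Monday 13:00 → clear.
Kettlebell Advanced: ends Monday 11:30 at or before Pilates Basics starts Monday 13:00 → clear.
Dance Power: starts Monday 17:30 at or after Pilates Basics ends Monday 15:00 → clear.
HIIT Basics: starts Monday 20:30 at or after Pilates Basics ends Monday 15:00 → clear.
Dance Express: starts Tuesday 07:00 at or after Pilates Basics ends Monday 15:00 → clear.
Rowing Power: starts Tuesday 08:00 at or after Pilates Basics ends Monday 15:00 → clear.
Pilates Advanced: starts Tuesday 09:00 at or after Pilates Basics ends Monday 15:00 → clear.
Cardio Advanced: starts Tuesday 10:30 at or after Pilates Basics ends Monday 15:00 → clear.
Dance Fusion: starts Tuesday 18:00 at or after Pilates Basics ends Monday 15:00 → clear.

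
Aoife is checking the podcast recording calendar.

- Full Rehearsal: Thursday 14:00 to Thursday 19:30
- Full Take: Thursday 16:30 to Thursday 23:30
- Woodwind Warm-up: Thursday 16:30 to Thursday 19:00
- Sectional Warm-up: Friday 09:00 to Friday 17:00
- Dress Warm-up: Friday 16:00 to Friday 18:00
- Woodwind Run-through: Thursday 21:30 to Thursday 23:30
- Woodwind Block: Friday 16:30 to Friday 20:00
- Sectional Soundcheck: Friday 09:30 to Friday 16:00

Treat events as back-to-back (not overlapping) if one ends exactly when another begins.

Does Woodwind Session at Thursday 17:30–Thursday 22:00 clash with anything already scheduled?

Yes — it overlaps Full Rehearsal, Full Take, Woodwind Run-through, Woodwind Warm-up

Full Rehearsal: starts Thursday 14:00 before Woodwind Session ends Thursday 22:00, and ends Thursday 19:30 after Woodwind Session starts Thursday 17:30 → overlap.
Full Take: starts Thursday 16:30 before Woodwind Session ends Thursday 22:00, and ends Thursday 23:30 after Woodwind Session starts Thursday 17:30 → overlap.
Woodwind Warm-up: starts Thursday 16:30 before Woodwind Session ends Thursday 22:00, and ends Thursday 19:00 after Woodwind Session starts Thursday 17:30 → overlap.
Woodwind Run-through: starts Thursday 21:30 before Woodwind Session ends Thursday 22:00, and ends Thursday 23:30 after Woodwind Session starts Thursday 17:30 → overlap.
Sectional Warm-up: starts Friday 09:00 at or after Woodwind Session ends Thursday 22:00 → clear.
Sectional Soundcheck: starts Friday 09:30 at or after Woodwind Session ends Thursday 22:00 → clear.
Dress Warm-up: starts Friday 16:00 at or after Woodwind Session ends Thursday 22:00 → clear.
Woodwind Block: starts Friday 16:30 at or after Woodwind Session ends Thursday 22:00 → clear.
Woodwind Session overlaps Full Rehearsal, Full Take, Woodwind Warm-up, Woodwind Run-through.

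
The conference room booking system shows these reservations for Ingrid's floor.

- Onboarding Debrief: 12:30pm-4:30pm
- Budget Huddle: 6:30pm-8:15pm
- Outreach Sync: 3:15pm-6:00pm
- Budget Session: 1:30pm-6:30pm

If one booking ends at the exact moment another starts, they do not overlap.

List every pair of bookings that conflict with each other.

Budget Session & Onboarding Debrief, Budget Session & Outreach Sync, Onboarding Debrief & Outreach Sync

Sorted by start: Onboarding Debrief, Budget Session, Outreach Sync, Budget Huddle.
Budget Session starts before Onboarding Debrief ends → Onboarding Debrief and Budget Session overlap.
Outreach Sync starts before Onboarding Debrief ends → Onboarding Debrief and Outreach Sync overlap.
Budget Huddle starts after Onboarding Debrief ends.
Outreach Sync starts before Budget Session ends → Budget Session and Outreach Sync overlap.
Budget Huddle starts exactly when Budget Session ends (back-to-back, no overlap).
Budget Huddle starts after Outreach Sync ends.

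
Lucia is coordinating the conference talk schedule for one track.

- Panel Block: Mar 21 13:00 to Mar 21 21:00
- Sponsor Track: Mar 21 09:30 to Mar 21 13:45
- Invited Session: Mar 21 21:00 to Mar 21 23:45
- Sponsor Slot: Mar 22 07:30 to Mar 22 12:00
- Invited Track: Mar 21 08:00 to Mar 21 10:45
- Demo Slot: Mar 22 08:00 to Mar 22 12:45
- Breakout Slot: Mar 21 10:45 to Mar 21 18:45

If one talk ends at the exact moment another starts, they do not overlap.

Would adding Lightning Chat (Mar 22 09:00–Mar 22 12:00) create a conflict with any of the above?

Invited Track: ends Mar 21 10:45 at or before Lightning Chat starts Mar 22 09:00 → clear.
Sponsor Track: ends Mar 21 13:45 at or before Lightning Chat starts Mar 22 09:00 → clear.
Breakout Slot: ends Mar 21 18:45 at or before Lightning Chat starts Mar 22 09:00 → clear.
Panel Block: ends Mar 21 21:00 at or before Lightning Chat starts Mar 22 09:00 → clear.
Invited Session: ends Mar 21 23:45 at or before Lightning Chat starts Mar 22 09:00 → clear.
Sponsor Slot: starts Mar 22 07:30 before Lightning Chat ends Mar 22 12:00, and ends Mar 22 12:00 after Lightning Chat starts Mar 22 09:00 → overlap.
Demo Slot: starts Mar 22 08:00 before Lightning Chat ends Mar 22 12:00, and ends Mar 22 12:45 after Lightning Chat starts Mar 22 09:00 → overlap.
Lightning Chat overlaps Demo Slot, Sponsor Slot.

Yes — it overlaps Demo Slot, Sponsor Slot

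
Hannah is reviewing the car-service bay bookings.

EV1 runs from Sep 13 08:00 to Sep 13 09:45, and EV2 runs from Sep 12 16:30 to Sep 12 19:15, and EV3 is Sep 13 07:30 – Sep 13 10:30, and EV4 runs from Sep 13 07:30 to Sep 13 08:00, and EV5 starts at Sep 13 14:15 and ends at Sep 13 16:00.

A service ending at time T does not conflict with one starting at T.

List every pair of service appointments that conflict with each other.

Sorted by start: EV2, EV3, EV4, EV1, EV5.
EV3 starts after EV2 ends, so nothing later overlaps EV2 either.
EV4 starts before EV3 ends → EV3 and EV4 overlap.
EV1 starts before EV3 ends → EV3 and EV1 overlap.
EV5 starts after EV3 ends.
EV1 starts exactly when EV4 ends (back-to-back, no overlap), so nothing later overlaps EV4 either.
EV5 starts after EV1 ends.

EV1 & EV3, EV3 & EV4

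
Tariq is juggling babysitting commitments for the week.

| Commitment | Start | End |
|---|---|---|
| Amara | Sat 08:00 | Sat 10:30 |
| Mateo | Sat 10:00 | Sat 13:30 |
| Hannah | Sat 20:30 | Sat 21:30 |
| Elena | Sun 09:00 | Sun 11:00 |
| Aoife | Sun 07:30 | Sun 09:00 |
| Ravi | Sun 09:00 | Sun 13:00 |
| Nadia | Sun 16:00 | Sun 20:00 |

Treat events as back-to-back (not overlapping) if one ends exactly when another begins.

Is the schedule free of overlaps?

No

Sorted by start: Amara, Mateo, Hannah, Aoife, Elena, Ravi, Nadia.
Mateo starts before Amara ends → Amara and Mateo overlap.
That's a conflict, so the schedule is not conflict-free.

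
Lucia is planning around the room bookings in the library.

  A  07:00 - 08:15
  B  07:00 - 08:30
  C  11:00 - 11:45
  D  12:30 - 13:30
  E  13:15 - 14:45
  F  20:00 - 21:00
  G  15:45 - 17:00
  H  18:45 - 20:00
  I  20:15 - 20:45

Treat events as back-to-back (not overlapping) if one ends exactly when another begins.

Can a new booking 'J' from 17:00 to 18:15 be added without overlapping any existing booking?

A: ends 08:15 at or before J starts 17:00 → clear.
B: ends 08:30 at or before J starts 17:00 → clear.
C: ends 11:45 at or before J starts 17:00 → clear.
D: ends 13:30 at or before J starts 17:00 → clear.
E: ends 14:45 at or before J starts 17:00 → clear.
G: ends 17:00 at or before J starts 17:00 → clear.
H: starts 18:45 at or after J ends 18:15 → clear.
F: starts 20:00 at or after J ends 18:15 → clear.
I: starts 20:15 at or after J ends 18:15 → clear.

Yes — the slot is free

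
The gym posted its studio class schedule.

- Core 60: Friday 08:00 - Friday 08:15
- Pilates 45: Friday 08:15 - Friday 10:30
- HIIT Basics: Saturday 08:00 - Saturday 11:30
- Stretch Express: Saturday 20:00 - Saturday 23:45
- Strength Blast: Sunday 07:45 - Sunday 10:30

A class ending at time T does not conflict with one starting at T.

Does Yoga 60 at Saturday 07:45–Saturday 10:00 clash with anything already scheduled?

Core 60: ends Friday 08:15 at or before Yoga 60 starts Saturday 07:45 → clear.
Pilates 45: ends Friday 10:30 at or before Yoga 60 starts Saturday 07:45 → clear.
HIIT Basics: starts Saturday 08:00 before Yoga 60 ends Saturday 10:00, and ends Saturday 11:30 after Yoga 60 starts Saturday 07:45 → overlap.
Stretch Express: starts Saturday 20:00 at or after Yoga 60 ends Saturday 10:00 → clear.
Strength Blast: starts Sunday 07:45 at or after Yoga 60 ends Saturday 10:00 → clear.
Yoga 60 overlaps HIIT Basics.

Yes — it overlaps HIIT Basics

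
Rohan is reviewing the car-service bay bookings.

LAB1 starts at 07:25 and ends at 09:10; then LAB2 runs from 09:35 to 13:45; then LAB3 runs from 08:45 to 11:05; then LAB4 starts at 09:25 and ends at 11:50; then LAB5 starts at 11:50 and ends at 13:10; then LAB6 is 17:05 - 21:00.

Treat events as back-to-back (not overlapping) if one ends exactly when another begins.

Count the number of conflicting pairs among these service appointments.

5

Sorted by start: LAB1, LAB3, LAB4, LAB2, LAB5, LAB6.
LAB3 starts before LAB1 ends → LAB1 and LAB3 overlap.
LAB4 starts after LAB1 ends; LAB1 is clear from here.
LAB4 starts before LAB3 ends → LAB3 and LAB4 overlap.
LAB2 starts before LAB3 ends → LAB3 and LAB2 overlap.
LAB5 starts after LAB3 ends; LAB3 is clear from here.
LAB2 starts before LAB4 ends → LAB4 and LAB2 overlap.
LAB5 starts exactly when LAB4 ends (back-to-back, no overlap); LAB4 is clear from here.
LAB5 starts before LAB2 ends → LAB2 and LAB5 overlap.
LAB6 starts after LAB2 ends.
LAB6 starts after LAB5 ends.
Overlapping pairs: LAB1 & LAB3, LAB2 & LAB3, LAB2 & LAB4, LAB2 & LAB5, LAB3 & LAB4 — 5 in total.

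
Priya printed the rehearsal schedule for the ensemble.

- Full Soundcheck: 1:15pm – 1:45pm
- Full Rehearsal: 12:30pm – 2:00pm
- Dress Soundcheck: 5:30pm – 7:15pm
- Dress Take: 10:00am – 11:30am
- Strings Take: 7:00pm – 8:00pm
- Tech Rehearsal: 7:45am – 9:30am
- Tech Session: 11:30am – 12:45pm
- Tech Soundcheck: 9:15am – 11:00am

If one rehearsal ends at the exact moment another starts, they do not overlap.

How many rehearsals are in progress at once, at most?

2

Sweep the timeline, counting +1 at each start and −1 at each end (ends before starts at a tie):
7:45am start Tech Rehearsal → 1
9:15am start Tech Soundcheck → 2
9:30am end Tech Rehearsal → 1
10:00am start Dress Take → 2
11:00am end Tech Soundcheck → 1
11:30am end Dress Take → 0
11:30am start Tech Session → 1
12:30pm start Full Rehearsal → 2
12:45pm end Tech Session → 1
1:15pm start Full Soundcheck → 2
1:45pm end Full Soundcheck → 1
2:00pm end Full Rehearsal → 0
5:30pm start Dress Soundcheck → 1
7:00pm start Strings Take → 2
7:15pm end Dress Soundcheck → 1
8:00pm end Strings Take → 0
Peak is 2, at 9:15am (Tech Rehearsal, Tech Soundcheck).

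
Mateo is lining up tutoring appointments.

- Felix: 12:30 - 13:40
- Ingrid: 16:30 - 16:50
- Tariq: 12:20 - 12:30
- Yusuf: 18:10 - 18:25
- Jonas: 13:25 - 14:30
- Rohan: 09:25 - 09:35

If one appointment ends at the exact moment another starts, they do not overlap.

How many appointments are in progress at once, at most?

2

Sort all start/end points and keep a running count:
09:25 start Rohan → 1
09:35 end Rohan → 0
12:20 start Tariq → 1
12:30 end Tariq → 0
12:30 start Felix → 1
13:25 start Jonas → 2
13:40 end Felix → 1
14:30 end Jonas → 0
16:30 start Ingrid → 1
16:50 end Ingrid → 0
18:10 start Yusuf → 1
18:25 end Yusuf → 0
Peak is 2, at 13:25 (Felix, Jonas).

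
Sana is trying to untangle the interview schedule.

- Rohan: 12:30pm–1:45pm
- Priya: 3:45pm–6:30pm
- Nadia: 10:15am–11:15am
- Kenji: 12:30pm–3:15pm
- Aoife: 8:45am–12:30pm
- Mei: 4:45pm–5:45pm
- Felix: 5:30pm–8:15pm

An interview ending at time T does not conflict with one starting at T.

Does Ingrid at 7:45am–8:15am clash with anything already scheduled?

No — it doesn't clash with anything

Aoife: starts 8:45am at or after Ingrid ends 8:15am → clear.
Nadia: starts 10:15am at or after Ingrid ends 8:15am → clear.
Rohan: starts 12:30pm at or after Ingrid ends 8:15am → clear.
Kenji: starts 12:30pm at or after Ingrid ends 8:15am → clear.
Priya: starts 3:45pm at or after Ingrid ends 8:15am → clear.
Mei: starts 4:45pm at or after Ingrid ends 8:15am → clear.
Felix: starts 5:30pm at or after Ingrid ends 8:15am → clear.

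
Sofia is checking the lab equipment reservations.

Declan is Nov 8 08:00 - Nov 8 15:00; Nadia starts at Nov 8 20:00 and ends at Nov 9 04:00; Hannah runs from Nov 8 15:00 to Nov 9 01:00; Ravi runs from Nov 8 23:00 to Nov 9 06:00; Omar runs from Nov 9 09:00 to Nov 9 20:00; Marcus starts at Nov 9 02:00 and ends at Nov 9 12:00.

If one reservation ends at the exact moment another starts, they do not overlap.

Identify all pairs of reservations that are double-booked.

Hannah & Nadia, Hannah & Ravi, Marcus & Nadia, Marcus & Omar, Marcus & Ravi, Nadia & Ravi

Sorted by start: Declan, Hannah, Nadia, Ravi, Marcus, Omar.
Hannah starts exactly when Declan ends (back-to-back, no overlap), so Declan has no further overlaps.
Nadia starts before Hannah ends → Hannah and Nadia overlap.
Ravi starts before Hannah ends → Hannah and Ravi overlap.
Marcus starts after Hannah ends, so Hannah has no further overlaps.
Ravi starts before Nadia ends → Nadia and Ravi overlap.
Marcus starts before Nadia ends → Nadia and Marcus overlap.
Omar starts after Nadia ends.
Marcus starts before Ravi ends → Ravi and Marcus overlap.
Omar starts after Ravi ends.
Omar starts before Marcus ends → Marcus and Omar overlap.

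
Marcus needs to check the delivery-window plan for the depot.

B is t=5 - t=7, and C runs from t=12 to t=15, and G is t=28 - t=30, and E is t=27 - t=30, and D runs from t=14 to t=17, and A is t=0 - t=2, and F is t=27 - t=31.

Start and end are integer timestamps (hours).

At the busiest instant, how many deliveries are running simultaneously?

3

Sort all start/end points and keep a running count:
t=0 start A → 1
t=2 end A → 0
t=5 start B → 1
t=7 end B → 0
t=12 start C → 1
t=14 start D → 2
t=15 end C → 1
t=17 end D → 0
t=27 start E → 1
t=27 start F → 2
t=28 start G → 3
t=30 end E → 2
t=30 end G → 1
t=31 end F → 0
Peak is 3, at t=28 (E, F, G).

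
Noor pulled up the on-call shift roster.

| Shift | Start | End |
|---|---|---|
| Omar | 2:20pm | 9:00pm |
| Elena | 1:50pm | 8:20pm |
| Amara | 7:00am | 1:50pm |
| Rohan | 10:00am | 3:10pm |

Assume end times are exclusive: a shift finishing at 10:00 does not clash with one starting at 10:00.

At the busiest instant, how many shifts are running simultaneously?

3

Sort all start/end points and keep a running count:
7:00am start Amara → 1
10:00am start Rohan → 2
1:50pm end Amara → 1
1:50pm start Elena → 2
2:20pm start Omar → 3
3:10pm end Rohan → 2
8:20pm end Elena → 1
9:00pm end Omar → 0
Peak is 3, at 2:20pm (Elena, Omar, Rohan).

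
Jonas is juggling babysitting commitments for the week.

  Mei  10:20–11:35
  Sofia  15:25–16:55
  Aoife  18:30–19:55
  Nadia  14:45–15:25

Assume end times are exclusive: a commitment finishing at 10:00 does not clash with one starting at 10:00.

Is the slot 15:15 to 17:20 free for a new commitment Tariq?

Mei: ends 11:35 at or before Tariq starts 15:15 → clear.
Nadia: starts 14:45 before Tariq ends 17:20, and ends 15:25 after Tariq starts 15:15 → overlap.
Sofia: starts 15:25 before Tariq ends 17:20, and ends 16:55 after Tariq starts 15:15 → overlap.
Aoife: starts 18:30 at or after Tariq ends 17:20 → clear.
Tariq overlaps Sofia, Nadia.

No — it overlaps Nadia, Sofia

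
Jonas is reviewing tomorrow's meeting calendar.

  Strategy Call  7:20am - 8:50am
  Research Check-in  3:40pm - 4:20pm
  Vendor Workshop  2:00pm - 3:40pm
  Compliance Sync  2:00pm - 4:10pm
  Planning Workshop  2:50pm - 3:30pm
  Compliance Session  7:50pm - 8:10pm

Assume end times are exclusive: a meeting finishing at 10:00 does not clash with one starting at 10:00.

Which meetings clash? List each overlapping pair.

Sorted by start: Strategy Call, Vendor Workshop, Compliance Sync, Planning Workshop, Research Check-in, Compliance Session.
Vendor Workshop starts after Strategy Call ends, so Strategy Call has no further overlaps.
Compliance Sync starts before Vendor Workshop ends → Vendor Workshop and Compliance Sync overlap.
Planning Workshop starts before Vendor Workshop ends → Vendor Workshop and Planning Workshop overlap.
Research Check-in starts exactly when Vendor Workshop ends (back-to-back, no overlap), so Vendor Workshop has no further overlaps.
Planning Workshop starts before Compliance Sync ends → Compliance Sync and Planning Workshop overlap.
Research Check-in starts before Compliance Sync ends → Compliance Sync and Research Check-in overlap.
Compliance Session starts after Compliance Sync ends.
Research Check-in starts after Planning Workshop ends, so Planning Workshop has no further overlaps.
Compliance Session starts after Research Check-in ends.

Compliance Sync & Planning Workshop, Compliance Sync & Research Check-in, Compliance Sync & Vendor Workshop, Planning Workshop & Vendor Workshop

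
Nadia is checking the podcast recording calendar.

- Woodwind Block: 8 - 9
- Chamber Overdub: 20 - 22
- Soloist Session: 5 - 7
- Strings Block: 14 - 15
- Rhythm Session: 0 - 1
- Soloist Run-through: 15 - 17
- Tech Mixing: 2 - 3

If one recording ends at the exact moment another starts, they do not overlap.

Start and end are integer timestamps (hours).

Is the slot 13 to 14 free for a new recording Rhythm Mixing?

Yes — the slot is free

Rhythm Session: ends 1 at or before Rhythm Mixing starts 13 → clear.
Tech Mixing: ends 3 at or before Rhythm Mixing starts 13 → clear.
Soloist Session: ends 7 at or before Rhythm Mixing starts 13 → clear.
Woodwind Block: ends 9 at or before Rhythm Mixing starts 13 → clear.
Strings Block: starts 14 at or after Rhythm Mixing ends 14 → clear.
Soloist Run-through: starts 15 at or after Rhythm Mixing ends 14 → clear.
Chamber Overdub: starts 20 at or after Rhythm Mixing ends 14 → clear.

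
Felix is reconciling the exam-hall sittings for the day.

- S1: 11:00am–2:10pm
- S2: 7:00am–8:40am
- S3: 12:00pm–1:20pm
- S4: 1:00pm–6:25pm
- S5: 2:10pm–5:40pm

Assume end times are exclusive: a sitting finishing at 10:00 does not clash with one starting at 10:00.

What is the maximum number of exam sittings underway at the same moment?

Walk through starts and ends in time order (an end at T is processed before a start at T):
7:00am start S2 → 1
8:40am end S2 → 0
11:00am start S1 → 1
12:00pm start S3 → 2
1:00pm start S4 → 3
1:20pm end S3 → 2
2:10pm end S1 → 1
2:10pm start S5 → 2
5:40pm end S5 → 1
6:25pm end S4 → 0
Peak is 3, at 1:00pm (S1, S3, S4).

3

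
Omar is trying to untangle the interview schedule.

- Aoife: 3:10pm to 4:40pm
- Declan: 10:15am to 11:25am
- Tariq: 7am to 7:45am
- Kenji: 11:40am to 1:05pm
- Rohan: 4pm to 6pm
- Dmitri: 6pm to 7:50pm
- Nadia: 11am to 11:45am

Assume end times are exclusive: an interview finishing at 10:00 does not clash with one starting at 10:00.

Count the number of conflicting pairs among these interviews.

Sorted by start: Tariq, Declan, Nadia, Kenji, Aoife, Rohan, Dmitri.
Declan starts after Tariq ends — done with Tariq.
Nadia starts before Declan ends → Declan and Nadia overlap.
Kenji starts after Declan ends — done with Declan.
Kenji starts before Nadia ends → Nadia and Kenji overlap.
Aoife starts after Nadia ends — done with Nadia.
Aoife starts after Kenji ends — done with Kenji.
Rohan starts before Aoife ends → Aoife and Rohan overlap.
Dmitri starts after Aoife ends.
Dmitri starts exactly when Rohan ends (back-to-back, no overlap).
Overlapping pairs: Aoife & Rohan, Declan & Nadia, Kenji & Nadia — 3 in total.

3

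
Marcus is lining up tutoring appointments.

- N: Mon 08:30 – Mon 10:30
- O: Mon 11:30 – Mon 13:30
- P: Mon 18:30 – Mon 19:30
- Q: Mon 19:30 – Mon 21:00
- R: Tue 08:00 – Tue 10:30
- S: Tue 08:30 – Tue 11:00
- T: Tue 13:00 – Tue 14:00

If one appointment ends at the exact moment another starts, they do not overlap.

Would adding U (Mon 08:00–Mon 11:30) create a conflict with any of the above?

Yes — it overlaps N

N: starts Mon 08:30 before U ends Mon 11:30, and ends Mon 10:30 after U starts Mon 08:00 → overlap.
O: starts Mon 11:30 at or after U ends Mon 11:30 → clear.
P: starts Mon 18:30 at or after U ends Mon 11:30 → clear.
Q: starts Mon 19:30 at or after U ends Mon 11:30 → clear.
R: starts Tue 08:00 at or after U ends Mon 11:30 → clear.
S: starts Tue 08:30 at or after U ends Mon 11:30 → clear.
T: starts Tue 13:00 at or after U ends Mon 11:30 → clear.
U overlaps N.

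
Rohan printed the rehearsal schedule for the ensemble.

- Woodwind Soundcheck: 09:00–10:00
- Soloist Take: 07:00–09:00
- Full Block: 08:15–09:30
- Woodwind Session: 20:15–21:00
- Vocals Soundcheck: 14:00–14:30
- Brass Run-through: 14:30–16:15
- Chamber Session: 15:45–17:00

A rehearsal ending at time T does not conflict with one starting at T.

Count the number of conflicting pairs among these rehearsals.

Sorted by start: Soloist Take, Full Block, Woodwind Soundcheck, Vocals Soundcheck, Brass Run-through, Chamber Session, Woodwind Session.
Full Block starts before Soloist Take ends → Soloist Take and Full Block overlap.
Woodwind Soundcheck starts exactly when Soloist Take ends (back-to-back, no overlap), so Soloist Take has no further overlaps.
Woodwind Soundcheck starts before Full Block ends → Full Block and Woodwind Soundcheck overlap.
Vocals Soundcheck starts after Full Block ends, so Full Block has no further overlaps.
Vocals Soundcheck starts after Woodwind Soundcheck ends, so Woodwind Soundcheck has no further overlaps.
Brass Run-through starts exactly when Vocals Soundcheck ends (back-to-back, no overlap), so Vocals Soundcheck has no further overlaps.
Chamber Session starts before Brass Run-through ends → Brass Run-through and Chamber Session overlap.
Woodwind Session starts after Brass Run-through ends.
Woodwind Session starts after Chamber Session ends.
Overlapping pairs: Brass Run-through & Chamber Session, Full Block & Soloist Take, Full Block & Woodwind Soundcheck — 3 in total.

3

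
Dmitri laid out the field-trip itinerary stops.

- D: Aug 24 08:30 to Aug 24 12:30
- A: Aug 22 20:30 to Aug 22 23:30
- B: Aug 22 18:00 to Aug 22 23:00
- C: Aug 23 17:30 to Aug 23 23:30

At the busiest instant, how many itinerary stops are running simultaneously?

2

Walk through starts and ends in time order (an end at T is processed before a start at T):
Aug 22 18:00 start B → 1
Aug 22 20:30 start A → 2
Aug 22 23:00 end B → 1
Aug 22 23:30 end A → 0
Aug 23 17:30 start C → 1
Aug 23 23:30 end C → 0
Aug 24 08:30 start D → 1
Aug 24 12:30 end D → 0
Peak is 2, at Aug 22 20:30 (A, B).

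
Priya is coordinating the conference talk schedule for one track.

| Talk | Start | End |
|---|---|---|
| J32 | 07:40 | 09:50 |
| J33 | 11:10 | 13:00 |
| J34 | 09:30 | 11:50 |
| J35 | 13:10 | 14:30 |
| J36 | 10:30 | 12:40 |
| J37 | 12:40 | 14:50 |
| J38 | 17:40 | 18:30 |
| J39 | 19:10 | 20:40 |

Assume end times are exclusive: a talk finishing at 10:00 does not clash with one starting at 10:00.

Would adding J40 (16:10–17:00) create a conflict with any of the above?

No — it doesn't clash with anything

J32: ends 09:50 at or before J40 starts 16:10 → clear.
J34: ends 11:50 at or before J40 starts 16:10 → clear.
J36: ends 12:40 at or before J40 starts 16:10 → clear.
J33: ends 13:00 at or before J40 starts 16:10 → clear.
J37: ends 14:50 at or before J40 starts 16:10 → clear.
J35: ends 14:30 at or before J40 starts 16:10 → clear.
J38: starts 17:40 at or after J40 ends 17:00 → clear.
J39: starts 19:10 at or after J40 ends 17:00 → clear.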